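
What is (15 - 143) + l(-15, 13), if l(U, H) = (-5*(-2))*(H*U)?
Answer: -2078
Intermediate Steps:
l(U, H) = 10*H*U (l(U, H) = 10*(H*U) = 10*H*U)
(15 - 143) + l(-15, 13) = (15 - 143) + 10*13*(-15) = -128 - 1950 = -2078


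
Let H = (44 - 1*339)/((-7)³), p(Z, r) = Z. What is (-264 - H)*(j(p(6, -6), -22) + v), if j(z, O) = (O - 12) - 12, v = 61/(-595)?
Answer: 2492024057/204085 ≈ 12211.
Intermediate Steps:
v = -61/595 (v = 61*(-1/595) = -61/595 ≈ -0.10252)
j(z, O) = -24 + O (j(z, O) = (-12 + O) - 12 = -24 + O)
H = 295/343 (H = (44 - 339)/(-343) = -295*(-1/343) = 295/343 ≈ 0.86006)
(-264 - H)*(j(p(6, -6), -22) + v) = (-264 - 1*295/343)*((-24 - 22) - 61/595) = (-264 - 295/343)*(-46 - 61/595) = -90847/343*(-27431/595) = 2492024057/204085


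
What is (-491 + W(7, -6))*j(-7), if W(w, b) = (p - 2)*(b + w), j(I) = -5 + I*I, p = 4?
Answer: -21516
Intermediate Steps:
j(I) = -5 + I²
W(w, b) = 2*b + 2*w (W(w, b) = (4 - 2)*(b + w) = 2*(b + w) = 2*b + 2*w)
(-491 + W(7, -6))*j(-7) = (-491 + (2*(-6) + 2*7))*(-5 + (-7)²) = (-491 + (-12 + 14))*(-5 + 49) = (-491 + 2)*44 = -489*44 = -21516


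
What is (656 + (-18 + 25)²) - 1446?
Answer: -741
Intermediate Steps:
(656 + (-18 + 25)²) - 1446 = (656 + 7²) - 1446 = (656 + 49) - 1446 = 705 - 1446 = -741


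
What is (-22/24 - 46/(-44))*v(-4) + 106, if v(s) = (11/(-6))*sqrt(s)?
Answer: 106 - 17*I/36 ≈ 106.0 - 0.47222*I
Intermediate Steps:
v(s) = -11*sqrt(s)/6 (v(s) = (11*(-1/6))*sqrt(s) = -11*sqrt(s)/6)
(-22/24 - 46/(-44))*v(-4) + 106 = (-22/24 - 46/(-44))*(-11*I/3) + 106 = (-22*1/24 - 46*(-1/44))*(-11*I/3) + 106 = (-11/12 + 23/22)*(-11*I/3) + 106 = 17*(-11*I/3)/132 + 106 = -17*I/36 + 106 = 106 - 17*I/36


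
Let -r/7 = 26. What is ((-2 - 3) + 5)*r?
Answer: 0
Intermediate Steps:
r = -182 (r = -7*26 = -182)
((-2 - 3) + 5)*r = ((-2 - 3) + 5)*(-182) = (-5 + 5)*(-182) = 0*(-182) = 0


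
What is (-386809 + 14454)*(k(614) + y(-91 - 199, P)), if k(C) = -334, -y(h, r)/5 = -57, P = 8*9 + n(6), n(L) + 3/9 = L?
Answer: 18245395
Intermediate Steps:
n(L) = -⅓ + L
P = 233/3 (P = 8*9 + (-⅓ + 6) = 72 + 17/3 = 233/3 ≈ 77.667)
y(h, r) = 285 (y(h, r) = -5*(-57) = 285)
(-386809 + 14454)*(k(614) + y(-91 - 199, P)) = (-386809 + 14454)*(-334 + 285) = -372355*(-49) = 18245395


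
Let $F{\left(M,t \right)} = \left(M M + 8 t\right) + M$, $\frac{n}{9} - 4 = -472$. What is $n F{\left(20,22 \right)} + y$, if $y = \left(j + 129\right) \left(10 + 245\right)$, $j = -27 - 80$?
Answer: $-2504742$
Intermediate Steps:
$n = -4212$ ($n = 36 + 9 \left(-472\right) = 36 - 4248 = -4212$)
$F{\left(M,t \right)} = M + M^{2} + 8 t$ ($F{\left(M,t \right)} = \left(M^{2} + 8 t\right) + M = M + M^{2} + 8 t$)
$j = -107$
$y = 5610$ ($y = \left(-107 + 129\right) \left(10 + 245\right) = 22 \cdot 255 = 5610$)
$n F{\left(20,22 \right)} + y = - 4212 \left(20 + 20^{2} + 8 \cdot 22\right) + 5610 = - 4212 \left(20 + 400 + 176\right) + 5610 = \left(-4212\right) 596 + 5610 = -2510352 + 5610 = -2504742$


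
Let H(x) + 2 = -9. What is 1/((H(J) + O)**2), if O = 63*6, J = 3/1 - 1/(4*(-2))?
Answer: 1/134689 ≈ 7.4245e-6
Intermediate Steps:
J = 25/8 (J = 3*1 - 1/(-8) = 3 - 1*(-1/8) = 3 + 1/8 = 25/8 ≈ 3.1250)
H(x) = -11 (H(x) = -2 - 9 = -11)
O = 378
1/((H(J) + O)**2) = 1/((-11 + 378)**2) = 1/(367**2) = 1/134689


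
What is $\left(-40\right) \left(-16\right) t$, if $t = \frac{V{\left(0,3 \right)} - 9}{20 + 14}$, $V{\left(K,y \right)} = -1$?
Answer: $- \frac{3200}{17} \approx -188.24$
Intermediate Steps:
$t = - \frac{5}{17}$ ($t = \frac{-1 - 9}{20 + 14} = - \frac{10}{34} = \left(-10\right) \frac{1}{34} = - \frac{5}{17} \approx -0.29412$)
$\left(-40\right) \left(-16\right) t = \left(-40\right) \left(-16\right) \left(- \frac{5}{17}\right) = 640 \left(- \frac{5}{17}\right) = - \frac{3200}{17}$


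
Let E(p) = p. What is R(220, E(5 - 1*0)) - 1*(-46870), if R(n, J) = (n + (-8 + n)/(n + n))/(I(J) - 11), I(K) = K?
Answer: 30909947/660 ≈ 46833.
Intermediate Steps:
R(n, J) = (n + (-8 + n)/(2*n))/(-11 + J) (R(n, J) = (n + (-8 + n)/(n + n))/(J - 11) = (n + (-8 + n)/((2*n)))/(-11 + J) = (n + (-8 + n)*(1/(2*n)))/(-11 + J) = (n + (-8 + n)/(2*n))/(-11 + J))
R(220, E(5 - 1*0)) - 1*(-46870) = (-4 + 220² + (½)*220)/(220*(-11 + (5 - 1*0))) - 1*(-46870) = (-4 + 48400 + 110)/(220*(-11 + (5 + 0))) + 46870 = (1/220)*48506/(-11 + 5) + 46870 = (1/220)*48506/(-6) + 46870 = (1/220)*(-⅙)*48506 + 46870 = -24253/660 + 46870 = 30909947/660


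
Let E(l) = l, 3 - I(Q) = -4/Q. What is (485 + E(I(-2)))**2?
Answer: 236196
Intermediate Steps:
I(Q) = 3 + 4/Q (I(Q) = 3 - (-4)/Q = 3 + 4/Q)
(485 + E(I(-2)))**2 = (485 + (3 + 4/(-2)))**2 = (485 + (3 + 4*(-1/2)))**2 = (485 + (3 - 2))**2 = (485 + 1)**2 = 486**2 = 236196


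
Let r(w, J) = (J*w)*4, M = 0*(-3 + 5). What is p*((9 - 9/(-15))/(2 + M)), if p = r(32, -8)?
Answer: -24576/5 ≈ -4915.2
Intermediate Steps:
M = 0 (M = 0*2 = 0)
r(w, J) = 4*J*w
p = -1024 (p = 4*(-8)*32 = -1024)
p*((9 - 9/(-15))/(2 + M)) = -1024*(9 - 9/(-15))/(2 + 0) = -1024*(9 - 9*(-1/15))/2 = -1024*(9 + ⅗)/2 = -49152/(5*2) = -1024*24/5 = -24576/5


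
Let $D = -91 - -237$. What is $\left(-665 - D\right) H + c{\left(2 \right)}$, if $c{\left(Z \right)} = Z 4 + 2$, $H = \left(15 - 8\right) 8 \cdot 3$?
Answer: $-136238$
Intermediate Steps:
$D = 146$ ($D = -91 + 237 = 146$)
$H = 168$ ($H = 7 \cdot 24 = 168$)
$c{\left(Z \right)} = 2 + 4 Z$ ($c{\left(Z \right)} = 4 Z + 2 = 2 + 4 Z$)
$\left(-665 - D\right) H + c{\left(2 \right)} = \left(-665 - 146\right) 168 + \left(2 + 4 \cdot 2\right) = \left(-665 - 146\right) 168 + \left(2 + 8\right) = \left(-811\right) 168 + 10 = -136248 + 10 = -136238$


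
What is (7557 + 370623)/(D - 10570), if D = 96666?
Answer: 94545/21524 ≈ 4.3925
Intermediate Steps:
(7557 + 370623)/(D - 10570) = (7557 + 370623)/(96666 - 10570) = 378180/86096 = 378180*(1/86096) = 94545/21524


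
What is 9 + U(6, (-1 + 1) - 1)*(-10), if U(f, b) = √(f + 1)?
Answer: 9 - 10*√7 ≈ -17.458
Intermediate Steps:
U(f, b) = √(1 + f)
9 + U(6, (-1 + 1) - 1)*(-10) = 9 + √(1 + 6)*(-10) = 9 + √7*(-10) = 9 - 10*√7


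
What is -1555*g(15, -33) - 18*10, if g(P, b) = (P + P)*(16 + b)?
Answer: 792870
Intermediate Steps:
g(P, b) = 2*P*(16 + b) (g(P, b) = (2*P)*(16 + b) = 2*P*(16 + b))
-1555*g(15, -33) - 18*10 = -3110*15*(16 - 33) - 18*10 = -3110*15*(-17) - 180 = -1555*(-510) - 180 = 793050 - 180 = 792870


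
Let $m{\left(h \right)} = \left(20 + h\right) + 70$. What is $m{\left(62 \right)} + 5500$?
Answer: $5652$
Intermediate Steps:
$m{\left(h \right)} = 90 + h$
$m{\left(62 \right)} + 5500 = \left(90 + 62\right) + 5500 = 152 + 5500 = 5652$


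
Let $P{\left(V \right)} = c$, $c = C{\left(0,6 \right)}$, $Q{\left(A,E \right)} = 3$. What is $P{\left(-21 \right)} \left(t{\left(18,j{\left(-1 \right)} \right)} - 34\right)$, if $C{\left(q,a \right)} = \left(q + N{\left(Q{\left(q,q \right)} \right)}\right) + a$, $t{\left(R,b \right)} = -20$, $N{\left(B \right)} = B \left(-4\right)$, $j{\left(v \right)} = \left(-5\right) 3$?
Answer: $324$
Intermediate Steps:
$j{\left(v \right)} = -15$
$N{\left(B \right)} = - 4 B$
$C{\left(q,a \right)} = -12 + a + q$ ($C{\left(q,a \right)} = \left(q - 12\right) + a = \left(-12 + q\right) + a = -12 + a + q$)
$c = -6$ ($c = -12 + 6 + 0 = -6$)
$P{\left(V \right)} = -6$
$P{\left(-21 \right)} \left(t{\left(18,j{\left(-1 \right)} \right)} - 34\right) = - 6 \left(-20 - 34\right) = \left(-6\right) \left(-54\right) = 324$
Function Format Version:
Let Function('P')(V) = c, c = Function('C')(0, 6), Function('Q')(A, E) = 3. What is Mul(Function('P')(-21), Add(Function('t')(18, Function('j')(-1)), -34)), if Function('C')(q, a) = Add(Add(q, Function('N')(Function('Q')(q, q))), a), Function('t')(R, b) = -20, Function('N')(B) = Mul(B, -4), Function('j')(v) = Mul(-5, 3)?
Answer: 324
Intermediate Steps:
Function('j')(v) = -15
Function('N')(B) = Mul(-4, B)
Function('C')(q, a) = Add(-12, a, q) (Function('C')(q, a) = Add(Add(q, Mul(-4, 3)), a) = Add(Add(q, -12), a) = Add(Add(-12, q), a) = Add(-12, a, q))
c = -6 (c = Add(-12, 6, 0) = -6)
Function('P')(V) = -6
Mul(Function('P')(-21), Add(Function('t')(18, Function('j')(-1)), -34)) = Mul(-6, Add(-20, -34)) = Mul(-6, -54) = 324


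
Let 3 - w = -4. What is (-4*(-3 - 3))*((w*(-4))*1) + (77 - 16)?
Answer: -611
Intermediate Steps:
w = 7 (w = 3 - 1*(-4) = 3 + 4 = 7)
(-4*(-3 - 3))*((w*(-4))*1) + (77 - 16) = (-4*(-3 - 3))*((7*(-4))*1) + (77 - 16) = (-4*(-6))*(-28*1) + 61 = 24*(-28) + 61 = -672 + 61 = -611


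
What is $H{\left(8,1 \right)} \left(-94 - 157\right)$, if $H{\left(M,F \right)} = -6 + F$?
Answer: $1255$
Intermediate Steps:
$H{\left(8,1 \right)} \left(-94 - 157\right) = \left(-6 + 1\right) \left(-94 - 157\right) = \left(-5\right) \left(-251\right) = 1255$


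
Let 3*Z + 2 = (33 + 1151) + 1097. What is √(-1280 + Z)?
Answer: I*√4683/3 ≈ 22.811*I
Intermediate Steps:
Z = 2279/3 (Z = -⅔ + ((33 + 1151) + 1097)/3 = -⅔ + (1184 + 1097)/3 = -⅔ + (⅓)*2281 = -⅔ + 2281/3 = 2279/3 ≈ 759.67)
√(-1280 + Z) = √(-1280 + 2279/3) = √(-1561/3) = I*√4683/3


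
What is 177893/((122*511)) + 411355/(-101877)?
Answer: -7521488249/6351215934 ≈ -1.1843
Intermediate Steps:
177893/((122*511)) + 411355/(-101877) = 177893/62342 + 411355*(-1/101877) = 177893*(1/62342) - 411355/101877 = 177893/62342 - 411355/101877 = -7521488249/6351215934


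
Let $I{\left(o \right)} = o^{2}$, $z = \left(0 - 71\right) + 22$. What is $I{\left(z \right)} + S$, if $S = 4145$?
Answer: $6546$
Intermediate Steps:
$z = -49$ ($z = -71 + 22 = -49$)
$I{\left(z \right)} + S = \left(-49\right)^{2} + 4145 = 2401 + 4145 = 6546$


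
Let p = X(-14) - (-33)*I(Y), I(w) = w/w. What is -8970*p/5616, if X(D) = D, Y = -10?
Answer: -2185/72 ≈ -30.347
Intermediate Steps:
I(w) = 1
p = 19 (p = -14 - (-33) = -14 - 1*(-33) = -14 + 33 = 19)
-8970*p/5616 = -8970/(5616/19) = -8970/(5616*(1/19)) = -8970/5616/19 = -8970*19/5616 = -2185/72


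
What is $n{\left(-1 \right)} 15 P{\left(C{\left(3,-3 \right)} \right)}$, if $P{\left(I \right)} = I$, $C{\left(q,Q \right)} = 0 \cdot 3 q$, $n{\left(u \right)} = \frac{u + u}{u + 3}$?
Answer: $0$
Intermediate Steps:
$n{\left(u \right)} = \frac{2 u}{3 + u}$
$C{\left(q,Q \right)} = 0$ ($C{\left(q,Q \right)} = 0 q = 0$)
$n{\left(-1 \right)} 15 P{\left(C{\left(3,-3 \right)} \right)} = 2 \left(-1\right) \frac{1}{3 - 1} \cdot 15 \cdot 0 = 2 \left(-1\right) \frac{1}{2} \cdot 15 \cdot 0 = \left(-1\right) 15 \cdot 0 = \left(-15\right) 0 = 0$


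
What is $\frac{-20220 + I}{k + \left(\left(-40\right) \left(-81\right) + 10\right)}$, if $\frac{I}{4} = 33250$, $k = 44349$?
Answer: $\frac{112780}{47599} \approx 2.3694$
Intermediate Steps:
$I = 133000$ ($I = 4 \cdot 33250 = 133000$)
$\frac{-20220 + I}{k + \left(\left(-40\right) \left(-81\right) + 10\right)} = \frac{-20220 + 133000}{44349 + \left(\left(-40\right) \left(-81\right) + 10\right)} = \frac{112780}{44349 + \left(3240 + 10\right)} = \frac{112780}{44349 + 3250} = \frac{112780}{47599}$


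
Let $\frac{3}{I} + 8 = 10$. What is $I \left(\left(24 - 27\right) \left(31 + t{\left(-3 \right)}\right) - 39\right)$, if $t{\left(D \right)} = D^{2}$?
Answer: $- \frac{477}{2} \approx -238.5$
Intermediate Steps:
$I = \frac{3}{2}$ ($I = \frac{3}{-8 + 10} = \frac{3}{2} \approx 1.5$)
$I \left(\left(24 - 27\right) \left(31 + t{\left(-3 \right)}\right) - 39\right) = \frac{3 \left(\left(24 - 27\right) \left(31 + \left(-3\right)^{2}\right) - 39\right)}{2} = \frac{3 \left(- 3 \left(31 + 9\right) - 39\right)}{2} = \frac{3 \left(\left(-3\right) 40 - 39\right)}{2} = \frac{3 \left(-120 - 39\right)}{2} = \frac{3}{2} \left(-159\right) = - \frac{477}{2}$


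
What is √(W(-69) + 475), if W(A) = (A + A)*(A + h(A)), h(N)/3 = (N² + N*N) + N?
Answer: I*√3903545 ≈ 1975.7*I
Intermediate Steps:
h(N) = 3*N + 6*N² (h(N) = 3*((N² + N*N) + N) = 3*((N² + N²) + N) = 3*(2*N² + N) = 3*(N + 2*N²) = 3*N + 6*N²)
W(A) = 2*A*(A + 3*A*(1 + 2*A)) (W(A) = (A + A)*(A + 3*A*(1 + 2*A)) = (2*A)*(A + 3*A*(1 + 2*A)) = 2*A*(A + 3*A*(1 + 2*A)))
√(W(-69) + 475) = √((-69)²*(8 + 12*(-69)) + 475) = √(4761*(8 - 828) + 475) = √(4761*(-820) + 475) = √(-3904020 + 475) = √(-3903545) = I*√3903545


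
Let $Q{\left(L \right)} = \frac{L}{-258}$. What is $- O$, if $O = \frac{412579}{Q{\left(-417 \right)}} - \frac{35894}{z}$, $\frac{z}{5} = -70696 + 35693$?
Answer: $- \frac{6209851166176}{24327085} \approx -2.5527 \cdot 10^{5}$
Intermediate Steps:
$z = -175015$ ($z = 5 \left(-70696 + 35693\right) = 5 \left(-35003\right) = -175015$)
$Q{\left(L \right)} = - \frac{L}{258}$ ($Q{\left(L \right)} = L \left(- \frac{1}{258}\right) = - \frac{L}{258}$)
$O = \frac{6209851166176}{24327085}$ ($O = \frac{412579}{\left(- \frac{1}{258}\right) \left(-417\right)} - \frac{35894}{-175015} = \frac{412579}{\frac{139}{86}} - - \frac{35894}{175015} = 412579 \cdot \frac{86}{139} + \frac{35894}{175015} = \frac{35481794}{139} + \frac{35894}{175015} = \frac{6209851166176}{24327085} \approx 2.5527 \cdot 10^{5}$)
$- O = \left(-1\right) \frac{6209851166176}{24327085} = - \frac{6209851166176}{24327085}$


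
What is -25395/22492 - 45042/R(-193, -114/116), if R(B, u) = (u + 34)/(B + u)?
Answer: 11398166923239/43072180 ≈ 2.6463e+5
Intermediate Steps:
R(B, u) = (34 + u)/(B + u)
-25395/22492 - 45042/R(-193, -114/116) = -25395/22492 - 45042*(-193 - 114/116)/(34 - 114/116) = -25395*1/22492 - 45042*(-193 - 114*1/116)/(34 - 114*1/116) = -25395/22492 - 45042*(-193 - 57/58)/(34 - 57/58) = -25395/22492 - 45042/((1915/58)/(-11251/58)) = -25395/22492 - 45042/((-58/11251*1915/58)) = -25395/22492 - 45042/(-1915/11251) = -25395/22492 - 45042*(-11251/1915) = -25395/22492 + 506767542/1915 = 11398166923239/43072180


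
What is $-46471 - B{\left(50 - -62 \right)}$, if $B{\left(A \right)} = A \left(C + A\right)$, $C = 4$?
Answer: $-59463$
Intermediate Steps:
$B{\left(A \right)} = A \left(4 + A\right)$
$-46471 - B{\left(50 - -62 \right)} = -46471 - \left(50 - -62\right) \left(4 + \left(50 - -62\right)\right) = -46471 - \left(50 + 62\right) \left(4 + \left(50 + 62\right)\right) = -46471 - 112 \left(4 + 112\right) = -46471 - 112 \cdot 116 = -46471 - 12992 = -59463$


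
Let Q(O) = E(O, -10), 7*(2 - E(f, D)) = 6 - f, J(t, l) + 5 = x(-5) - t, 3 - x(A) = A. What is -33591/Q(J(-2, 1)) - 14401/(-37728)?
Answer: -8871061523/490464 ≈ -18087.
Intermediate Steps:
x(A) = 3 - A
J(t, l) = 3 - t (J(t, l) = -5 + ((3 - 1*(-5)) - t) = -5 + ((3 + 5) - t) = -5 + (8 - t) = 3 - t)
E(f, D) = 8/7 + f/7 (E(f, D) = 2 - (6 - f)/7 = 2 + (-6/7 + f/7) = 8/7 + f/7)
Q(O) = 8/7 + O/7
-33591/Q(J(-2, 1)) - 14401/(-37728) = -33591/(8/7 + (3 - 1*(-2))/7) - 14401/(-37728) = -33591/(8/7 + (3 + 2)/7) - 14401*(-1/37728) = -33591/(8/7 + (⅐)*5) + 14401/37728 = -33591/(8/7 + 5/7) + 14401/37728 = -33591/13/7 + 14401/37728 = -33591*7/13 + 14401/37728 = -235137/13 + 14401/37728 = -8871061523/490464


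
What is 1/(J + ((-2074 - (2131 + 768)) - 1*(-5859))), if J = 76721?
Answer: 1/77607 ≈ 1.2885e-5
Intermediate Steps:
1/(J + ((-2074 - (2131 + 768)) - 1*(-5859))) = 1/(76721 + ((-2074 - (2131 + 768)) - 1*(-5859))) = 1/(76721 + ((-2074 - 1*2899) + 5859)) = 1/(76721 + ((-2074 - 2899) + 5859)) = 1/(76721 + (-4973 + 5859)) = 1/(76721 + 886) = 1/77607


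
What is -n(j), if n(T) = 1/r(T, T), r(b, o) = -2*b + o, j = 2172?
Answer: 1/2172 ≈ 0.00046040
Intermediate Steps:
r(b, o) = o - 2*b
n(T) = -1/T (n(T) = 1/(T - 2*T) = 1/(-T) = -1/T)
-n(j) = -(-1)/2172 = -1*(-1/2172) = 1/2172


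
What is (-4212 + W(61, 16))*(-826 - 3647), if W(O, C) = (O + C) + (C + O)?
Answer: 18151434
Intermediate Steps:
W(O, C) = 2*C + 2*O (W(O, C) = (C + O) + (C + O) = 2*C + 2*O)
(-4212 + W(61, 16))*(-826 - 3647) = (-4212 + (2*16 + 2*61))*(-826 - 3647) = (-4212 + (32 + 122))*(-4473) = (-4212 + 154)*(-4473) = -4058*(-4473) = 18151434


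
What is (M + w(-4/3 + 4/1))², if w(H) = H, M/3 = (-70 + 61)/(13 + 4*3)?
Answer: 14161/5625 ≈ 2.5175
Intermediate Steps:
M = -27/25 (M = 3*((-70 + 61)/(13 + 4*3)) = 3*(-9/(13 + 12)) = 3*(-9/25) = -27/25 ≈ -1.0800)
(M + w(-4/3 + 4/1))² = (-27/25 + (-4/3 + 4/1))² = (-27/25 + (-4*⅓ + 4*1))² = (-27/25 + (-4/3 + 4))² = (-27/25 + 8/3)² = (119/75)² = 14161/5625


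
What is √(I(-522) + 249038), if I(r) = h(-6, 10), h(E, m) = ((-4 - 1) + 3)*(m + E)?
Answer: 3*√27670 ≈ 499.03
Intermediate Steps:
h(E, m) = -2*E - 2*m (h(E, m) = (-5 + 3)*(E + m) = -2*(E + m) = -2*E - 2*m)
I(r) = -8 (I(r) = -2*(-6) - 2*10 = 12 - 20 = -8)
√(I(-522) + 249038) = √(-8 + 249038) = √249030 = 3*√27670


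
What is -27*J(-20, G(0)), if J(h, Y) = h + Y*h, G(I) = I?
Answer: 540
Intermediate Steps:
-27*J(-20, G(0)) = -(-540)*(1 + 0) = -(-540) = -27*(-20) = 540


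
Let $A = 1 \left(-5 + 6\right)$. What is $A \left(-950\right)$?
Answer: $-950$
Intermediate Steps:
$A = 1$ ($A = 1 \cdot 1 = 1$)
$A \left(-950\right) = 1 \left(-950\right) = -950$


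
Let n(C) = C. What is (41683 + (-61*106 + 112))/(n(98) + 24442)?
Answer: 35329/24540 ≈ 1.4396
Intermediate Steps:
(41683 + (-61*106 + 112))/(n(98) + 24442) = (41683 + (-61*106 + 112))/(98 + 24442) = (41683 + (-6466 + 112))/24540 = (41683 - 6354)*(1/24540) = 35329*(1/24540) = 35329/24540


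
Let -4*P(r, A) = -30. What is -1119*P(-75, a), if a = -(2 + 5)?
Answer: -16785/2 ≈ -8392.5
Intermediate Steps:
a = -7 (a = -1*7 = -7)
P(r, A) = 15/2 (P(r, A) = -1/4*(-30) = 15/2)
-1119*P(-75, a) = -1119*15/2 = -16785/2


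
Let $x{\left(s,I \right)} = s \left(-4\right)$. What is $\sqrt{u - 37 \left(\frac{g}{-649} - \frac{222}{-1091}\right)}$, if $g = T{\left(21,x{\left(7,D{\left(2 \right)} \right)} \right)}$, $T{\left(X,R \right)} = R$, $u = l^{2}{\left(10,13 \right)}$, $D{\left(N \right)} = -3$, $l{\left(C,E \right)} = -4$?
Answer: $\frac{\sqrt{3446676855138}}{708059} \approx 2.622$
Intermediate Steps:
$x{\left(s,I \right)} = - 4 s$
$u = 16$ ($u = \left(-4\right)^{2} = 16$)
$g = -28$ ($g = \left(-4\right) 7 = -28$)
$\sqrt{u - 37 \left(\frac{g}{-649} - \frac{222}{-1091}\right)} = \sqrt{16 - 37 \left(- \frac{28}{-649} - \frac{222}{-1091}\right)} = \sqrt{16 - 37 \left(\left(-28\right) \left(- \frac{1}{649}\right) - - \frac{222}{1091}\right)} = \sqrt{16 - 37 \left(\frac{28}{649} + \frac{222}{1091}\right)} = \sqrt{16 - \frac{6461162}{708059}} = \sqrt{\frac{4867782}{708059}} = \frac{\sqrt{3446676855138}}{708059}$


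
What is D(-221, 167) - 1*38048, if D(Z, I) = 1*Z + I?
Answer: -38102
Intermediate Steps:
D(Z, I) = I + Z (D(Z, I) = Z + I = I + Z)
D(-221, 167) - 1*38048 = (167 - 221) - 1*38048 = -54 - 38048 = -38102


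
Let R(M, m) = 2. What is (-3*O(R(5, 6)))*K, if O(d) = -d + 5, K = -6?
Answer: 54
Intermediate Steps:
O(d) = 5 - d
(-3*O(R(5, 6)))*K = -3*(5 - 1*2)*(-6) = -3*(5 - 2)*(-6) = -3*3*(-6) = -9*(-6) = 54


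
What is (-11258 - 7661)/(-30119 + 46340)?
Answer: -18919/16221 ≈ -1.1663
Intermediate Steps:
(-11258 - 7661)/(-30119 + 46340) = -18919/16221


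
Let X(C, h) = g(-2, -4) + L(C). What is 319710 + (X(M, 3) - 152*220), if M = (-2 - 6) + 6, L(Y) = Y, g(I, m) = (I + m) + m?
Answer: 286258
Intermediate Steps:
g(I, m) = I + 2*m
M = -2 (M = -8 + 6 = -2)
X(C, h) = -10 + C (X(C, h) = (-2 + 2*(-4)) + C = (-2 - 8) + C = -10 + C)
319710 + (X(M, 3) - 152*220) = 319710 + ((-10 - 2) - 152*220) = 319710 + (-12 - 33440) = 319710 - 33452 = 286258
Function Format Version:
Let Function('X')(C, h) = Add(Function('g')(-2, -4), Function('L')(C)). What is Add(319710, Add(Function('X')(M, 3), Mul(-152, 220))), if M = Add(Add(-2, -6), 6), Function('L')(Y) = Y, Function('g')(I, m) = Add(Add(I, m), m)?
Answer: 286258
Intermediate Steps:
Function('g')(I, m) = Add(I, Mul(2, m))
M = -2 (M = Add(-8, 6) = -2)
Function('X')(C, h) = Add(-10, C) (Function('X')(C, h) = Add(Add(-2, Mul(2, -4)), C) = Add(Add(-2, -8), C) = Add(-10, C))
Add(319710, Add(Function('X')(M, 3), Mul(-152, 220))) = Add(319710, Add(Add(-10, -2), Mul(-152, 220))) = Add(319710, Add(-12, -33440)) = Add(319710, -33452) = 286258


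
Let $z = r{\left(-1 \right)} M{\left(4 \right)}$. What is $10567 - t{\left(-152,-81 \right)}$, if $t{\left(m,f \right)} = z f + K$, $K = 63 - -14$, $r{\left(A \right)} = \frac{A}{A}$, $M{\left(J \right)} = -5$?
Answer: $10085$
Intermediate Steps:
$r{\left(A \right)} = 1$
$K = 77$ ($K = 63 + 14 = 77$)
$z = -5$ ($z = 1 \left(-5\right) = -5$)
$t{\left(m,f \right)} = 77 - 5 f$ ($t{\left(m,f \right)} = - 5 f + 77 = 77 - 5 f$)
$10567 - t{\left(-152,-81 \right)} = 10567 - \left(77 - -405\right) = 10567 - \left(77 + 405\right) = 10567 - 482 = 10085$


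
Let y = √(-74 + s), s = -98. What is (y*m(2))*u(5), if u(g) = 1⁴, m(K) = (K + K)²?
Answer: 32*I*√43 ≈ 209.84*I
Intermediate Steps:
m(K) = 4*K² (m(K) = (2*K)² = 4*K²)
u(g) = 1
y = 2*I*√43 (y = √(-74 - 98) = √(-172) = 2*I*√43 ≈ 13.115*I)
(y*m(2))*u(5) = ((2*I*√43)*(4*2²))*1 = ((2*I*√43)*(4*4))*1 = ((2*I*√43)*16)*1 = (32*I*√43)*1 = 32*I*√43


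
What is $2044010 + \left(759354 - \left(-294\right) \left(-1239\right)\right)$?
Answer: $2439098$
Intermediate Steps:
$2044010 + \left(759354 - \left(-294\right) \left(-1239\right)\right) = 2044010 + \left(759354 - 364266\right) = 2044010 + 395088 = 2439098$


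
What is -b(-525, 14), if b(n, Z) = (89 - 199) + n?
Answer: 635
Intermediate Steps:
b(n, Z) = -110 + n
-b(-525, 14) = -(-110 - 525) = -1*(-635) = 635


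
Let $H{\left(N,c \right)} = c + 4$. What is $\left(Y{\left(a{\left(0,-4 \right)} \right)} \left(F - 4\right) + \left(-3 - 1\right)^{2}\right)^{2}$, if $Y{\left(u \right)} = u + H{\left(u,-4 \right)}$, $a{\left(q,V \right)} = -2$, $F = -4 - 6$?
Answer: $1936$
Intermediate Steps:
$H{\left(N,c \right)} = 4 + c$
$F = -10$ ($F = -4 - 6 = -10$)
$Y{\left(u \right)} = u$ ($Y{\left(u \right)} = u + \left(4 - 4\right) = u + 0 = u$)
$\left(Y{\left(a{\left(0,-4 \right)} \right)} \left(F - 4\right) + \left(-3 - 1\right)^{2}\right)^{2} = \left(- 2 \left(-10 - 4\right) + \left(-3 - 1\right)^{2}\right)^{2} = \left(- 2 \left(-10 - 4\right) + \left(-4\right)^{2}\right)^{2} = \left(\left(-2\right) \left(-14\right) + 16\right)^{2} = \left(28 + 16\right)^{2} = 44^{2} = 1936$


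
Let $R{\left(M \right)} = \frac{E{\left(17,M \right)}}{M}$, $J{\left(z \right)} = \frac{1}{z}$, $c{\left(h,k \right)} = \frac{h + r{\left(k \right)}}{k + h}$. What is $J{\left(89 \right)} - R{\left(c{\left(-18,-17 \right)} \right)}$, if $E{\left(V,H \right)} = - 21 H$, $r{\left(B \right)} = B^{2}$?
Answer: $\frac{1870}{89} \approx 21.011$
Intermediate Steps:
$c{\left(h,k \right)} = \frac{h + k^{2}}{h + k}$ ($c{\left(h,k \right)} = \frac{h + k^{2}}{k + h} = \frac{h + k^{2}}{h + k}$)
$R{\left(M \right)} = -21$ ($R{\left(M \right)} = \frac{\left(-21\right) M}{M} = -21$)
$J{\left(89 \right)} - R{\left(c{\left(-18,-17 \right)} \right)} = \frac{1}{89} - -21 = \frac{1}{89} + 21 = \frac{1870}{89}$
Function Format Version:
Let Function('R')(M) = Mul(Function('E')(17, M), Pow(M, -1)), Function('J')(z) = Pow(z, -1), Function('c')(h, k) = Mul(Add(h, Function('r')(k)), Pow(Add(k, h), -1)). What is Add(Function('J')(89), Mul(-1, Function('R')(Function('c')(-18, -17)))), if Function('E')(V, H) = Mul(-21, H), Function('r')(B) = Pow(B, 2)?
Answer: Rational(1870, 89) ≈ 21.011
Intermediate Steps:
Function('c')(h, k) = Mul(Pow(Add(h, k), -1), Add(h, Pow(k, 2))) (Function('c')(h, k) = Mul(Add(h, Pow(k, 2)), Pow(Add(k, h), -1)) = Mul(Add(h, Pow(k, 2)), Pow(Add(h, k), -1)) = Mul(Pow(Add(h, k), -1), Add(h, Pow(k, 2))))
Function('R')(M) = -21 (Function('R')(M) = Mul(Mul(-21, M), Pow(M, -1)) = -21)
Add(Function('J')(89), Mul(-1, Function('R')(Function('c')(-18, -17)))) = Add(Pow(89, -1), Mul(-1, -21)) = Add(Rational(1, 89), 21) = Rational(1870, 89)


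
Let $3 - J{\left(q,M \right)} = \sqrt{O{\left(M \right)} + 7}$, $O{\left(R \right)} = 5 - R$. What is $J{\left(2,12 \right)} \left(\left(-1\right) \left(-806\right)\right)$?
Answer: $2418$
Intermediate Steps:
$J{\left(q,M \right)} = 3 - \sqrt{12 - M}$ ($J{\left(q,M \right)} = 3 - \sqrt{\left(5 - M\right) + 7} = 3 - \sqrt{12 - M}$)
$J{\left(2,12 \right)} \left(\left(-1\right) \left(-806\right)\right) = \left(3 - \sqrt{12 - 12}\right) \left(\left(-1\right) \left(-806\right)\right) = \left(3 - \sqrt{12 - 12}\right) 806 = \left(3 - \sqrt{0}\right) 806 = \left(3 - 0\right) 806 = \left(3 + 0\right) 806 = 3 \cdot 806 = 2418$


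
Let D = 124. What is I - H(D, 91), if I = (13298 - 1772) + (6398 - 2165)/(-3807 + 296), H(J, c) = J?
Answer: 40028189/3511 ≈ 11401.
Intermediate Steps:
I = 40463553/3511 (I = 11526 + 4233/(-3511) = 11526 + 4233*(-1/3511) = 11526 - 4233/3511 = 40463553/3511 ≈ 11525.)
I - H(D, 91) = 40463553/3511 - 1*124 = 40463553/3511 - 124 = 40028189/3511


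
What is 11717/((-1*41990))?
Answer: -11717/41990 ≈ -0.27904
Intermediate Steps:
11717/((-1*41990)) = 11717/(-41990) = 11717*(-1/41990) = -11717/41990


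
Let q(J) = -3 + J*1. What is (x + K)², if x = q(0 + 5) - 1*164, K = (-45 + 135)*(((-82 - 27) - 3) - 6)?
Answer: 116251524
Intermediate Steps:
q(J) = -3 + J
K = -10620 (K = 90*((-109 - 3) - 6) = 90*(-112 - 6) = 90*(-118) = -10620)
x = -162 (x = (-3 + (0 + 5)) - 1*164 = (-3 + 5) - 164 = 2 - 164 = -162)
(x + K)² = (-162 - 10620)² = (-10782)² = 116251524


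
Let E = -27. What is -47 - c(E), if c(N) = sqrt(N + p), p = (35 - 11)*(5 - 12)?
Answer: -47 - I*sqrt(195) ≈ -47.0 - 13.964*I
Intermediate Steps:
p = -168 (p = 24*(-7) = -168)
c(N) = sqrt(-168 + N) (c(N) = sqrt(N - 168) = sqrt(-168 + N))
-47 - c(E) = -47 - sqrt(-168 - 27) = -47 - sqrt(-195) = -47 - I*sqrt(195)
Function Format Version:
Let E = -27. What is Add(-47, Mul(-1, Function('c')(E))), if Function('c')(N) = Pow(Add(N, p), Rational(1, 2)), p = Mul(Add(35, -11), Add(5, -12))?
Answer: Add(-47, Mul(-1, I, Pow(195, Rational(1, 2)))) ≈ Add(-47.000, Mul(-13.964, I))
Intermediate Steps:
p = -168 (p = Mul(24, -7) = -168)
Function('c')(N) = Pow(Add(-168, N), Rational(1, 2)) (Function('c')(N) = Pow(Add(N, -168), Rational(1, 2)) = Pow(Add(-168, N), Rational(1, 2)))
Add(-47, Mul(-1, Function('c')(E))) = Add(-47, Mul(-1, Pow(Add(-168, -27), Rational(1, 2)))) = Add(-47, Mul(-1, Pow(-195, Rational(1, 2)))) = Add(-47, Mul(-1, Mul(I, Pow(195, Rational(1, 2))))) = Add(-47, Mul(-1, I, Pow(195, Rational(1, 2))))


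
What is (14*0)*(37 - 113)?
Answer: 0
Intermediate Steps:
(14*0)*(37 - 113) = 0*(-76) = 0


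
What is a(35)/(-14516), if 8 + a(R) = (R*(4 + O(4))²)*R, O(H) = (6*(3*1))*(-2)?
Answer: -313598/3629 ≈ -86.414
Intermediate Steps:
O(H) = -36 (O(H) = (6*3)*(-2) = 18*(-2) = -36)
a(R) = -8 + 1024*R² (a(R) = -8 + (R*(4 - 36)²)*R = -8 + (R*(-32)²)*R = -8 + (R*1024)*R = -8 + (1024*R)*R = -8 + 1024*R²)
a(35)/(-14516) = (-8 + 1024*35²)/(-14516) = (-8 + 1024*1225)*(-1/14516) = (-8 + 1254400)*(-1/14516) = 1254392*(-1/14516) = -313598/3629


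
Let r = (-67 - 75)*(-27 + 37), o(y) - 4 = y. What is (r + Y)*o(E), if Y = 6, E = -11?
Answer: 9898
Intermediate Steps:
o(y) = 4 + y
r = -1420 (r = -142*10 = -1420)
(r + Y)*o(E) = (-1420 + 6)*(4 - 11) = -1414*(-7) = 9898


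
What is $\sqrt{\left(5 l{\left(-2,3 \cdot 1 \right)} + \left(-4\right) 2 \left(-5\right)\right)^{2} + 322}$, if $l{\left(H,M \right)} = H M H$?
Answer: $\sqrt{10322} \approx 101.6$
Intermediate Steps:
$l{\left(H,M \right)} = M H^{2}$
$\sqrt{\left(5 l{\left(-2,3 \cdot 1 \right)} + \left(-4\right) 2 \left(-5\right)\right)^{2} + 322} = \sqrt{\left(5 \cdot 3 \cdot 1 \left(-2\right)^{2} + \left(-4\right) 2 \left(-5\right)\right)^{2} + 322} = \sqrt{\left(5 \cdot 3 \cdot 4 - -40\right)^{2} + 322} = \sqrt{\left(5 \cdot 12 + 40\right)^{2} + 322} = \sqrt{\left(60 + 40\right)^{2} + 322} = \sqrt{100^{2} + 322} = \sqrt{10000 + 322} = \sqrt{10322}$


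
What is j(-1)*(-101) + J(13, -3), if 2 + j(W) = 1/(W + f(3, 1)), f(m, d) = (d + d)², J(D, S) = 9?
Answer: 532/3 ≈ 177.33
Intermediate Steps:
f(m, d) = 4*d² (f(m, d) = (2*d)² = 4*d²)
j(W) = -2 + 1/(4 + W) (j(W) = -2 + 1/(W + 4*1²) = -2 + 1/(W + 4*1) = -2 + 1/(W + 4) = -2 + 1/(4 + W))
j(-1)*(-101) + J(13, -3) = ((-7 - 2*(-1))/(4 - 1))*(-101) + 9 = ((-7 + 2)/3)*(-101) + 9 = ((⅓)*(-5))*(-101) + 9 = -5/3*(-101) + 9 = 505/3 + 9 = 532/3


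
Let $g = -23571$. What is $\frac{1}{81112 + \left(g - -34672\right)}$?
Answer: $\frac{1}{92213} \approx 1.0844 \cdot 10^{-5}$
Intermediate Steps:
$\frac{1}{81112 + \left(g - -34672\right)} = \frac{1}{81112 - -11101} = \frac{1}{81112 + \left(-23571 + 34672\right)} = \frac{1}{81112 + 11101} = \frac{1}{92213}$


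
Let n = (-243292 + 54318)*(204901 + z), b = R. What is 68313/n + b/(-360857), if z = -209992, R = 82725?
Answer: -26520770357803/115722826448446 ≈ -0.22917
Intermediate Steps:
b = 82725
n = 962066634 (n = (-243292 + 54318)*(204901 - 209992) = -188974*(-5091) = 962066634)
68313/n + b/(-360857) = 68313/962066634 + 82725/(-360857) = 68313*(1/962066634) + 82725*(-1/360857) = 22771/320688878 - 82725/360857 = -26520770357803/115722826448446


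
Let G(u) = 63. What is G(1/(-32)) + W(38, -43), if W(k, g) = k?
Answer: 101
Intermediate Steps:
G(1/(-32)) + W(38, -43) = 63 + 38 = 101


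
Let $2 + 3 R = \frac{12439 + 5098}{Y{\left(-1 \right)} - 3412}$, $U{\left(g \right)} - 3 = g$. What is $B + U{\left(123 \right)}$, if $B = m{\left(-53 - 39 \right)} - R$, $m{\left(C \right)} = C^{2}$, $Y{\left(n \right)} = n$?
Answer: $\frac{29325791}{3413} \approx 8592.4$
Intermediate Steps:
$U{\left(g \right)} = 3 + g$
$R = - \frac{8121}{3413}$ ($R = - \frac{2}{3} + \frac{\left(12439 + 5098\right) \frac{1}{-1 - 3412}}{3} = - \frac{2}{3} + \frac{17537 \frac{1}{-3413}}{3} = - \frac{2}{3} + \frac{17537 \left(- \frac{1}{3413}\right)}{3} = - \frac{2}{3} + \frac{1}{3} \left(- \frac{17537}{3413}\right) = - \frac{2}{3} - \frac{17537}{10239} = - \frac{8121}{3413} \approx -2.3794$)
$B = \frac{28895753}{3413}$ ($B = \left(-53 - 39\right)^{2} - - \frac{8121}{3413} = \left(-53 - 39\right)^{2} + \frac{8121}{3413} = \left(-92\right)^{2} + \frac{8121}{3413} = 8464 + \frac{8121}{3413} = \frac{28895753}{3413} \approx 8466.4$)
$B + U{\left(123 \right)} = \frac{28895753}{3413} + \left(3 + 123\right) = \frac{28895753}{3413} + 126 = \frac{29325791}{3413}$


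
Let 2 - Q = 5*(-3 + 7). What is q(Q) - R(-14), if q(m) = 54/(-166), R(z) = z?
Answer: 1135/83 ≈ 13.675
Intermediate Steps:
Q = -18 (Q = 2 - 5*(-3 + 7) = 2 - 5*4 = 2 - 1*20 = 2 - 20 = -18)
q(m) = -27/83 (q(m) = 54*(-1/166) = -27/83)
q(Q) - R(-14) = -27/83 - 1*(-14) = -27/83 + 14 = 1135/83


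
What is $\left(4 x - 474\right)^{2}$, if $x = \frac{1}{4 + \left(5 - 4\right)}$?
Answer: $\frac{5597956}{25} \approx 2.2392 \cdot 10^{5}$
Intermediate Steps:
$x = \frac{1}{5}$ ($x = \frac{1}{4 + \left(5 - 4\right)} = \frac{1}{4 + 1} = \frac{1}{5} \approx 0.2$)
$\left(4 x - 474\right)^{2} = \left(4 \cdot \frac{1}{5} - 474\right)^{2} = \left(\frac{4}{5} - 474\right)^{2} = \left(- \frac{2366}{5}\right)^{2} = \frac{5597956}{25}$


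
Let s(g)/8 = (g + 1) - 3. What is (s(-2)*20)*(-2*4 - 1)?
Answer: 5760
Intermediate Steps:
s(g) = -16 + 8*g (s(g) = 8*((g + 1) - 3) = 8*((1 + g) - 3) = 8*(-2 + g) = -16 + 8*g)
(s(-2)*20)*(-2*4 - 1) = ((-16 + 8*(-2))*20)*(-2*4 - 1) = ((-16 - 16)*20)*(-8 - 1) = -32*20*(-9) = -640*(-9) = 5760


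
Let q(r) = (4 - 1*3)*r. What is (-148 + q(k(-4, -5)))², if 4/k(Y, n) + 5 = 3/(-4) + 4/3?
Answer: 62283664/2809 ≈ 22173.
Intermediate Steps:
k(Y, n) = -48/53 (k(Y, n) = 4/(-5 + (3/(-4) + 4/3)) = 4/(-5 + (3*(-¼) + 4*(⅓))) = 4/(-5 + (-¾ + 4/3)) = 4/(-5 + 7/12) = 4/(-53/12) = 4*(-12/53) = -48/53)
q(r) = r (q(r) = (4 - 3)*r = 1*r = r)
(-148 + q(k(-4, -5)))² = (-148 - 48/53)² = (-7892/53)² = 62283664/2809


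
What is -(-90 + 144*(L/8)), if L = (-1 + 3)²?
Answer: 18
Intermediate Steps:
L = 4 (L = 2² = 4)
-(-90 + 144*(L/8)) = -(-90 + 144*(4/8)) = -(-90 + 144*(4*(⅛))) = -(-90 + 144*(½)) = -(-90 + 72) = -1*(-18) = 18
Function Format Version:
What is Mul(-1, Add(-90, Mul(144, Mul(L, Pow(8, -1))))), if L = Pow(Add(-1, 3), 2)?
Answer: 18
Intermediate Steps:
L = 4 (L = Pow(2, 2) = 4)
Mul(-1, Add(-90, Mul(144, Mul(L, Pow(8, -1))))) = Mul(-1, Add(-90, Mul(144, Mul(4, Pow(8, -1))))) = Mul(-1, Add(-90, Mul(144, Mul(4, Rational(1, 8))))) = Mul(-1, Add(-90, Mul(144, Rational(1, 2)))) = Mul(-1, Add(-90, 72)) = Mul(-1, -18) = 18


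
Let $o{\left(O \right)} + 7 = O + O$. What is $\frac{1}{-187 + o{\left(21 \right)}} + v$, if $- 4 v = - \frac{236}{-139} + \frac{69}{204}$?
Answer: $- \frac{370381}{718352} \approx -0.5156$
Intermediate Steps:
$o{\left(O \right)} = -7 + 2 O$ ($o{\left(O \right)} = -7 + \left(O + O\right) = -7 + 2 O$)
$v = - \frac{19245}{37808}$ ($v = - \frac{- \frac{236}{-139} + \frac{69}{204}}{4} = - \frac{\left(-236\right) \left(- \frac{1}{139}\right) + 69 \cdot \frac{1}{204}}{4} = - \frac{\frac{236}{139} + \frac{23}{68}}{4} = \left(- \frac{1}{4}\right) \frac{19245}{9452} = - \frac{19245}{37808} \approx -0.50902$)
$\frac{1}{-187 + o{\left(21 \right)}} + v = \frac{1}{-187 + \left(-7 + 2 \cdot 21\right)} - \frac{19245}{37808} = \frac{1}{-187 + \left(-7 + 42\right)} - \frac{19245}{37808} = \frac{1}{-187 + 35} - \frac{19245}{37808} = \frac{1}{-152} - \frac{19245}{37808} = - \frac{1}{152} - \frac{19245}{37808} = - \frac{370381}{718352}$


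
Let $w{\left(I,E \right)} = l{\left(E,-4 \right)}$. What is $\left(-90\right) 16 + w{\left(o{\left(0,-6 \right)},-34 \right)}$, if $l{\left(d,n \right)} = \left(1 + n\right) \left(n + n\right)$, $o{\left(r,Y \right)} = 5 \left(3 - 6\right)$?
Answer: $-1416$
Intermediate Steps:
$o{\left(r,Y \right)} = -15$ ($o{\left(r,Y \right)} = 5 \left(3 - 6\right) = 5 \left(-3\right) = -15$)
$l{\left(d,n \right)} = 2 n \left(1 + n\right)$ ($l{\left(d,n \right)} = \left(1 + n\right) 2 n = 2 n \left(1 + n\right)$)
$w{\left(I,E \right)} = 24$ ($w{\left(I,E \right)} = 2 \left(-4\right) \left(1 - 4\right) = 2 \left(-4\right) \left(-3\right) = 24$)
$\left(-90\right) 16 + w{\left(o{\left(0,-6 \right)},-34 \right)} = \left(-90\right) 16 + 24 = -1440 + 24 = -1416$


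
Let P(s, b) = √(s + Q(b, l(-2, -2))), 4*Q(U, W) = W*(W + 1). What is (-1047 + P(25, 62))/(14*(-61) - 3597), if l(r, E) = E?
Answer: 1047/4451 - √102/8902 ≈ 0.23409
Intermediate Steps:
Q(U, W) = W*(1 + W)/4 (Q(U, W) = (W*(W + 1))/4 = (W*(1 + W))/4 = W*(1 + W)/4)
P(s, b) = √(½ + s) (P(s, b) = √(s + (¼)*(-2)*(1 - 2)) = √(s + (¼)*(-2)*(-1)) = √(s + ½) = √(½ + s))
(-1047 + P(25, 62))/(14*(-61) - 3597) = (-1047 + √(2 + 4*25)/2)/(14*(-61) - 3597) = (-1047 + √(2 + 100)/2)/(-854 - 3597) = (-1047 + √102/2)/(-4451) = (-1047 + √102/2)*(-1/4451) = 1047/4451 - √102/8902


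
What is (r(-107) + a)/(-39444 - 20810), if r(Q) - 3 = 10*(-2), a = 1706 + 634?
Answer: -2323/60254 ≈ -0.038553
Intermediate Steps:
a = 2340
r(Q) = -17 (r(Q) = 3 + 10*(-2) = 3 - 20 = -17)
(r(-107) + a)/(-39444 - 20810) = (-17 + 2340)/(-39444 - 20810) = 2323/(-60254) = 2323*(-1/60254) = -2323/60254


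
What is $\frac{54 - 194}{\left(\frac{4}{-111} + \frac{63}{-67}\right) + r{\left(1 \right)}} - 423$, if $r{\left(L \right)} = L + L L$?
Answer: $- \frac{4261479}{7613} \approx -559.76$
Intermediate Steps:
$r{\left(L \right)} = L + L^{2}$
$\frac{54 - 194}{\left(\frac{4}{-111} + \frac{63}{-67}\right) + r{\left(1 \right)}} - 423 = \frac{54 - 194}{\left(\frac{4}{-111} + \frac{63}{-67}\right) + 1 \left(1 + 1\right)} - 423 = - \frac{140}{\left(4 \left(- \frac{1}{111}\right) + 63 \left(- \frac{1}{67}\right)\right) + 1 \cdot 2} - 423 = - \frac{140}{\left(- \frac{4}{111} - \frac{63}{67}\right) + 2} - 423 = - \frac{140}{- \frac{7261}{7437} + 2} - 423 = - \frac{140}{\frac{7613}{7437}} - 423 = \left(-140\right) \frac{7437}{7613} - 423 = - \frac{1041180}{7613} - 423 = - \frac{4261479}{7613}$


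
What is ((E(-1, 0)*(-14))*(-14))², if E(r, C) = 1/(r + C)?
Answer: 38416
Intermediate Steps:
E(r, C) = 1/(C + r)
((E(-1, 0)*(-14))*(-14))² = ((-14/(0 - 1))*(-14))² = ((-14/(-1))*(-14))² = (-1*(-14)*(-14))² = (14*(-14))² = (-196)² = 38416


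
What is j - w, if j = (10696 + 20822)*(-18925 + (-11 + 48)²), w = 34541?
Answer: -553364549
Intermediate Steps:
j = -553330008 (j = 31518*(-18925 + 37²) = 31518*(-18925 + 1369) = 31518*(-17556) = -553330008)
j - w = -553330008 - 1*34541 = -553330008 - 34541 = -553364549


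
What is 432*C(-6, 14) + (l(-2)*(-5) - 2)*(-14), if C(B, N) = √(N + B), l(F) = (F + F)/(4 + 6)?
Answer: 864*√2 ≈ 1221.9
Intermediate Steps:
l(F) = F/5 (l(F) = (2*F)/10 = F/5)
C(B, N) = √(B + N)
432*C(-6, 14) + (l(-2)*(-5) - 2)*(-14) = 432*√(-6 + 14) + (((⅕)*(-2))*(-5) - 2)*(-14) = 432*√8 + (-⅖*(-5) - 2)*(-14) = 432*(2*√2) + (2 - 2)*(-14) = 864*√2 + 0*(-14) = 864*√2 + 0 = 864*√2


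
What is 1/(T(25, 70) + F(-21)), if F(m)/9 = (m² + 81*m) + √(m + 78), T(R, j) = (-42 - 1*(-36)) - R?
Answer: -11371/129295024 - 9*√57/129295024 ≈ -8.8472e-5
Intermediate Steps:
T(R, j) = -6 - R (T(R, j) = (-42 + 36) - R = -6 - R)
F(m) = 9*m² + 9*√(78 + m) + 729*m (F(m) = 9*((m² + 81*m) + √(m + 78)) = 9*((m² + 81*m) + √(78 + m)) = 9*(m² + √(78 + m) + 81*m) = 9*m² + 9*√(78 + m) + 729*m)
1/(T(25, 70) + F(-21)) = 1/((-6 - 1*25) + (9*(-21)² + 9*√(78 - 21) + 729*(-21))) = 1/((-6 - 25) + (9*441 + 9*√57 - 15309)) = 1/(-31 + (3969 + 9*√57 - 15309)) = 1/(-31 + (-11340 + 9*√57)) = 1/(-11371 + 9*√57)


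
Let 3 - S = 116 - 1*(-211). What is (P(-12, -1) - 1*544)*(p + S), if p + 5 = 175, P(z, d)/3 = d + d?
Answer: 84700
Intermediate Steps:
P(z, d) = 6*d (P(z, d) = 3*(d + d) = 3*(2*d) = 6*d)
S = -324 (S = 3 - (116 - 1*(-211)) = 3 - (116 + 211) = 3 - 1*327 = 3 - 327 = -324)
p = 170 (p = -5 + 175 = 170)
(P(-12, -1) - 1*544)*(p + S) = (6*(-1) - 1*544)*(170 - 324) = (-6 - 544)*(-154) = -550*(-154) = 84700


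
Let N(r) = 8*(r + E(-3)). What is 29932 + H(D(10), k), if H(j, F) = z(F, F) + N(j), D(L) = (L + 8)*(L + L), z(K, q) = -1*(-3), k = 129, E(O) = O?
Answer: 32791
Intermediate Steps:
z(K, q) = 3
D(L) = 2*L*(8 + L) (D(L) = (8 + L)*(2*L) = 2*L*(8 + L))
N(r) = -24 + 8*r (N(r) = 8*(r - 3) = 8*(-3 + r) = -24 + 8*r)
H(j, F) = -21 + 8*j (H(j, F) = 3 + (-24 + 8*j) = -21 + 8*j)
29932 + H(D(10), k) = 29932 + (-21 + 8*(2*10*(8 + 10))) = 29932 + (-21 + 8*(2*10*18)) = 29932 + (-21 + 8*360) = 29932 + (-21 + 2880) = 29932 + 2859 = 32791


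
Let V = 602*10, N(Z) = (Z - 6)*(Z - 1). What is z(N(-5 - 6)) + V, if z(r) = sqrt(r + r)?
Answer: 6020 + 2*sqrt(102) ≈ 6040.2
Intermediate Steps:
N(Z) = (-1 + Z)*(-6 + Z) (N(Z) = (-6 + Z)*(-1 + Z) = (-1 + Z)*(-6 + Z))
z(r) = sqrt(2)*sqrt(r) (z(r) = sqrt(2*r) = sqrt(2)*sqrt(r))
V = 6020
z(N(-5 - 6)) + V = sqrt(2)*sqrt(6 + (-5 - 6)**2 - 7*(-5 - 6)) + 6020 = sqrt(2)*sqrt(6 + (-11)**2 - 7*(-11)) + 6020 = sqrt(2)*sqrt(6 + 121 + 77) + 6020 = sqrt(2)*sqrt(204) + 6020 = sqrt(2)*(2*sqrt(51)) + 6020 = 2*sqrt(102) + 6020 = 6020 + 2*sqrt(102)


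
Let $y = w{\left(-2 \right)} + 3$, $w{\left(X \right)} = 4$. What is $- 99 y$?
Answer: $-693$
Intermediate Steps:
$y = 7$ ($y = 4 + 3 = 7$)
$- 99 y = \left(-99\right) 7 = -693$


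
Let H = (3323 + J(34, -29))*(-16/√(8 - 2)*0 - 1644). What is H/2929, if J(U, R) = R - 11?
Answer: -5397252/2929 ≈ -1842.7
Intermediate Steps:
J(U, R) = -11 + R
H = -5397252 (H = (3323 + (-11 - 29))*(-16/√(8 - 2)*0 - 1644) = (3323 - 40)*(-16*√6/6*0 - 1644) = 3283*(-8*√6/3*0 - 1644) = 3283*(0 - 1644) = 3283*(-1644) = -5397252)
H/2929 = -5397252/2929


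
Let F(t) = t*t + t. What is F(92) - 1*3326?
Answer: 5230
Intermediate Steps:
F(t) = t + t² (F(t) = t² + t = t + t²)
F(92) - 1*3326 = 92*(1 + 92) - 1*3326 = 92*93 - 3326 = 8556 - 3326 = 5230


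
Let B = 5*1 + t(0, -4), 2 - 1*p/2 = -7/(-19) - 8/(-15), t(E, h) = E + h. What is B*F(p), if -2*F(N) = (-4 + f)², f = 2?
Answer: -2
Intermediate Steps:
p = 626/285 (p = 4 - 2*(-7/(-19) - 8/(-15)) = 4 - 2*(-7*(-1/19) - 8*(-1/15)) = 4 - 2*(7/19 + 8/15) = 4 - 2*257/285 = 4 - 514/285 = 626/285 ≈ 2.1965)
F(N) = -2 (F(N) = -(-4 + 2)²/2 = -½*(-2)² = -½*4 = -2)
B = 1 (B = 5*1 + (0 - 4) = 5 - 4 = 1)
B*F(p) = 1*(-2) = -2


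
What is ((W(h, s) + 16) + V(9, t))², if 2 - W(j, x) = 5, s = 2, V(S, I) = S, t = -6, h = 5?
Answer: 484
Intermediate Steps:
W(j, x) = -3 (W(j, x) = 2 - 1*5 = 2 - 5 = -3)
((W(h, s) + 16) + V(9, t))² = ((-3 + 16) + 9)² = (13 + 9)² = 22² = 484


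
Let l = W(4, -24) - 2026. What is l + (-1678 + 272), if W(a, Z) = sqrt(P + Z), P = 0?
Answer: -3432 + 2*I*sqrt(6) ≈ -3432.0 + 4.899*I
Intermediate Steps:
W(a, Z) = sqrt(Z) (W(a, Z) = sqrt(0 + Z) = sqrt(Z))
l = -2026 + 2*I*sqrt(6) (l = sqrt(-24) - 2026 = 2*I*sqrt(6) - 2026 = -2026 + 2*I*sqrt(6) ≈ -2026.0 + 4.899*I)
l + (-1678 + 272) = (-2026 + 2*I*sqrt(6)) + (-1678 + 272) = (-2026 + 2*I*sqrt(6)) - 1406 = -3432 + 2*I*sqrt(6)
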